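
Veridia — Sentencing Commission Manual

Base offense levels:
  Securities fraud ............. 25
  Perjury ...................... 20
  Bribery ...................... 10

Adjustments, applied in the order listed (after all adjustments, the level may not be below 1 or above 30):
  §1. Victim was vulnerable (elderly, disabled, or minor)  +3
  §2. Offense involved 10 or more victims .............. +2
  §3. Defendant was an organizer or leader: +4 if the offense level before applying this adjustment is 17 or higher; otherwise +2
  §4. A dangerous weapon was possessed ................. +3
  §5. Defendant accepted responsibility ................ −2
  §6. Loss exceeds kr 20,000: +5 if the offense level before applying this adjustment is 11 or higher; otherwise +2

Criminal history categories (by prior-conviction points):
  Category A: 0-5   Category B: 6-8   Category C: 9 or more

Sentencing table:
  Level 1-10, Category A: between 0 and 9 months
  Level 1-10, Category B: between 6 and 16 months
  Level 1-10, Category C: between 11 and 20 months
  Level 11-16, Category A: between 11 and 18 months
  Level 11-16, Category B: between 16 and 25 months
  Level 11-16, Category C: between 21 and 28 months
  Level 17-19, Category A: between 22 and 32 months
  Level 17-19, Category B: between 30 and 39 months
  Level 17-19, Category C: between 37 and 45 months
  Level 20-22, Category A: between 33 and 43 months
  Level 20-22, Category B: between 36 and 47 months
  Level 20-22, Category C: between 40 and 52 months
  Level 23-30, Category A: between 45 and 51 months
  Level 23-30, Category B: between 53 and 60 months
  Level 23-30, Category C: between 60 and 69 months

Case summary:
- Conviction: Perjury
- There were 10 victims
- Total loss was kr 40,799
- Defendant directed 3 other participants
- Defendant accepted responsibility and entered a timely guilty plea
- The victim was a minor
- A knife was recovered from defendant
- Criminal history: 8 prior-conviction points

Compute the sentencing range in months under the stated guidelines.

Base offense level for perjury: 20.
§1 applies: 20 + 3 = 23.
§2 applies: 23 + 2 = 25.
§3 applies (level before this adjustment is 25 ≥ 17, so +4): 25 + 4 = 29.
§4 applies: 29 + 3 = 32.
§5 applies: 32 − 2 = 30.
§6 applies (level before this adjustment is 30 ≥ 11, so +5): 30 + 5 = 35.
Level 35 exceeds the maximum of 30; capped at 30.
Final offense level: 30.
Criminal history: 8 prior points → Category B (6-8).
Level 30 falls in the 23-30 band.
Grid: Level 23-30 × Category B = 53-60 months.

53-60 months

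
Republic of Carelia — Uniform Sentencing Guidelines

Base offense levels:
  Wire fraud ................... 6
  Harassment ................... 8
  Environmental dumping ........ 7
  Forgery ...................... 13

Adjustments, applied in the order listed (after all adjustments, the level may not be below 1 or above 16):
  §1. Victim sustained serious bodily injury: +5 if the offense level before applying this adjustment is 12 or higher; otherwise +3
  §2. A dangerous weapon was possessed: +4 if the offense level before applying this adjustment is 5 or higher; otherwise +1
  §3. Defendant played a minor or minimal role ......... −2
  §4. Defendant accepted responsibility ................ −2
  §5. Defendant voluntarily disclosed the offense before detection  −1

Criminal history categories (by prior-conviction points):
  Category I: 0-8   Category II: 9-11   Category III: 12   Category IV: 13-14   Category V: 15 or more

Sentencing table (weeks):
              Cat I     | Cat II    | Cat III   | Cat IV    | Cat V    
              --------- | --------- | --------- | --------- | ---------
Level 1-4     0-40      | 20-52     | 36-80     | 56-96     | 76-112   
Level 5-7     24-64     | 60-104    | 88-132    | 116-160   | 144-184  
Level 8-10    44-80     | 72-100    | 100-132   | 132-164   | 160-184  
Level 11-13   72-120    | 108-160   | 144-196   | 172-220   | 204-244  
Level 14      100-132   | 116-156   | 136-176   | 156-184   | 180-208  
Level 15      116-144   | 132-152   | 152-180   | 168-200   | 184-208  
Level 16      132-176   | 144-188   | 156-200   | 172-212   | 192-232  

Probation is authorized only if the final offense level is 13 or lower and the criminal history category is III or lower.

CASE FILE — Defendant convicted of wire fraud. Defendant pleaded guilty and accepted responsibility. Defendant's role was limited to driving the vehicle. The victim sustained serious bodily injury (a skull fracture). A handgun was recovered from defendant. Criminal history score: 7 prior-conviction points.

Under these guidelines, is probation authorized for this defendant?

Base offense level for wire fraud: 6.
§1 applies (level before this adjustment is 6 < 12, so +3): 6 + 3 = 9.
§2 applies (level before this adjustment is 9 ≥ 5, so +4): 9 + 4 = 13.
§3 applies: 13 − 2 = 11.
§4 applies: 11 − 2 = 9.
Final offense level: 9.
Criminal history: 7 prior points → Category I (0-8).
Level 9 falls in the 8-10 band.
Grid: Level 8-10 × Category I = 44-80 weeks.
Probation check: level 9 ≤ 13 and category I ≤ III → eligible.

Yes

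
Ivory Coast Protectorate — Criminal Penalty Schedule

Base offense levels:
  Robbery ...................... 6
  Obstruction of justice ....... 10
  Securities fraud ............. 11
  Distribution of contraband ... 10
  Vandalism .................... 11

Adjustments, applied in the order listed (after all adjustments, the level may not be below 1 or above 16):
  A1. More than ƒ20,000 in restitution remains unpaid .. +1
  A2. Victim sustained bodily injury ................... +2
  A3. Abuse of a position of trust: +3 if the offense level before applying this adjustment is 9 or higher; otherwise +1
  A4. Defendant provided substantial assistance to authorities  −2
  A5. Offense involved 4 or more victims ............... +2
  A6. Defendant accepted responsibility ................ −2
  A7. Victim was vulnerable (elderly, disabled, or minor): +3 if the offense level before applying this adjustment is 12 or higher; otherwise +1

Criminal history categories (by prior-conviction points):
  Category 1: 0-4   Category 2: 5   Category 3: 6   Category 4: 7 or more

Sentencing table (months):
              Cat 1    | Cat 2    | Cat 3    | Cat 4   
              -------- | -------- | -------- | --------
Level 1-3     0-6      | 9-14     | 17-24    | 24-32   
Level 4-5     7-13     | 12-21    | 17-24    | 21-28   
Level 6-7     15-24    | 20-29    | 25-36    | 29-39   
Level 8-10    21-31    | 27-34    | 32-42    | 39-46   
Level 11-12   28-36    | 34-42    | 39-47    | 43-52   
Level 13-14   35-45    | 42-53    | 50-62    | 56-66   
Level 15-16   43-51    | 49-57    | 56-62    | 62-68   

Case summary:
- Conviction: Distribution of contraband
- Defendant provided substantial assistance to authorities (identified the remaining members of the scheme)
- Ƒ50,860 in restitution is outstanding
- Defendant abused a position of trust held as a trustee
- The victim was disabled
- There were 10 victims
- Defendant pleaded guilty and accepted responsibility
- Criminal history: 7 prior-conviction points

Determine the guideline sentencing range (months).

62-68 months

Base offense level for distribution of contraband: 10.
A1 applies: 10 + 1 = 11.
A2 does not apply.
A3 applies (level before this adjustment is 11 ≥ 9, so +3): 11 + 3 = 14.
A4 applies: 14 − 2 = 12.
A5 applies: 12 + 2 = 14.
A6 applies: 14 − 2 = 12.
A7 applies (level before this adjustment is 12 ≥ 12, so +3): 12 + 3 = 15.
Final offense level: 15.
Criminal history: 7 prior points → Category 4 (7+).
Level 15 falls in the 15-16 band.
Grid: Level 15-16 × Category 4 = 62-68 months.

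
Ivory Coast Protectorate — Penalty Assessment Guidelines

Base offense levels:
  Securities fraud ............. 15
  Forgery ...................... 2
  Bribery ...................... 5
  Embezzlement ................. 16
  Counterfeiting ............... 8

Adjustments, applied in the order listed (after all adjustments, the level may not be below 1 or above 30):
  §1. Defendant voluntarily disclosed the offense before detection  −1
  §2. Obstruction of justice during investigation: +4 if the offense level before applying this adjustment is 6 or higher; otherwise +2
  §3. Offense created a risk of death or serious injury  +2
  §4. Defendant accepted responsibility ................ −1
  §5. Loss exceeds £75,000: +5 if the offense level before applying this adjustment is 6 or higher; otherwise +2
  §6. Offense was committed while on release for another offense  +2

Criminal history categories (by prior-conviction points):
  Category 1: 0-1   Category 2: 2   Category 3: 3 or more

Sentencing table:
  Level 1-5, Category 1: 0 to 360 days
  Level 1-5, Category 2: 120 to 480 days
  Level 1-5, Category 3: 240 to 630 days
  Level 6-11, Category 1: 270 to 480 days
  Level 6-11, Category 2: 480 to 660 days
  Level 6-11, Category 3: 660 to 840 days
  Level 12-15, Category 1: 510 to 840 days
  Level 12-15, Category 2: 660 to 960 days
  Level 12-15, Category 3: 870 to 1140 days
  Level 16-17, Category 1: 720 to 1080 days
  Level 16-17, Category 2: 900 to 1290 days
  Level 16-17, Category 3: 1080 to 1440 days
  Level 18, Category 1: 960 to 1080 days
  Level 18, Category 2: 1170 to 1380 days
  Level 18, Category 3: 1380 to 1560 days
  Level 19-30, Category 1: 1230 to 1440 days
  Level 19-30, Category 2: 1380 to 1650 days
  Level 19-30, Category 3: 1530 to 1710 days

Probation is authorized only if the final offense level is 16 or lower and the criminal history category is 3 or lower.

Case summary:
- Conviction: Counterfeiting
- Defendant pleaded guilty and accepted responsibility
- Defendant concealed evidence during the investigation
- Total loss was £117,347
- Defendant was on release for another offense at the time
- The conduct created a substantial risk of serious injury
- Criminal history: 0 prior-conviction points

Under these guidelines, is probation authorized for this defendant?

Base offense level for counterfeiting: 8.
§2 applies (level before this adjustment is 8 ≥ 6, so +4): 8 + 4 = 12.
§3 applies: 12 + 2 = 14.
§4 applies: 14 − 1 = 13.
§5 applies (level before this adjustment is 13 ≥ 6, so +5): 13 + 5 = 18.
§6 applies: 18 + 2 = 20.
Final offense level: 20.
Criminal history: 0 prior points → Category 1 (0-1).
Level 20 falls in the 19-30 band.
Grid: Level 19-30 × Category 1 = 1230-1440 days.
Probation check: level 20 > 16 and category 1 ≤ 3 → not eligible.

No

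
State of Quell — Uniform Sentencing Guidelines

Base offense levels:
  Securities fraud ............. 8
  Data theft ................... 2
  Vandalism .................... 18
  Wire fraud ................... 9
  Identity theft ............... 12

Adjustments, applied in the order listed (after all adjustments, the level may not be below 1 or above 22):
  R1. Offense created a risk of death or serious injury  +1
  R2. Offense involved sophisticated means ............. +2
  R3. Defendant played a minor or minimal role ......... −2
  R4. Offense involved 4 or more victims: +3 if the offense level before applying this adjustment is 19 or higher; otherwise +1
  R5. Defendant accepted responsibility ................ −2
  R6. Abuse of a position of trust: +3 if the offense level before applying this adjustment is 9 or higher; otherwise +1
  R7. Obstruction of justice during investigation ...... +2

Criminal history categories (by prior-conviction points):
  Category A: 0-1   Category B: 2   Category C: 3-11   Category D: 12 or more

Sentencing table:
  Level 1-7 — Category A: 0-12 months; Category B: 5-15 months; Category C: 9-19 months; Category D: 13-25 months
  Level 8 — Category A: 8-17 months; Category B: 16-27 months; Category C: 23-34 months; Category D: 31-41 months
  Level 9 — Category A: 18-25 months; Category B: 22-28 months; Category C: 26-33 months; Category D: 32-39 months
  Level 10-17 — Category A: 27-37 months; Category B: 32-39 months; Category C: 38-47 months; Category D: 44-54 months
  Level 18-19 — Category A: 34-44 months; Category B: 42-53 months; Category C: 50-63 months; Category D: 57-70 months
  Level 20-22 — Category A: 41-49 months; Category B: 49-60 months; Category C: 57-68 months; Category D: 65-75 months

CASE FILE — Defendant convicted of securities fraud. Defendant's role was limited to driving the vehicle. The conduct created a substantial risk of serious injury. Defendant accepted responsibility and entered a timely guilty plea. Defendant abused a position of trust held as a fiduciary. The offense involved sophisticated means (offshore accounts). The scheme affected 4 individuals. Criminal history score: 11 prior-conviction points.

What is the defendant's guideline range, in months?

Base offense level for securities fraud: 8.
R1 applies: 8 + 1 = 9.
R2 applies: 9 + 2 = 11.
R3 applies: 11 − 2 = 9.
R4 applies (level before this adjustment is 9 < 19, so +1): 9 + 1 = 10.
R5 applies: 10 − 2 = 8.
R6 applies (level before this adjustment is 8 < 9, so +1): 8 + 1 = 9.
Final offense level: 9.
Criminal history: 11 prior points → Category C (3-11).
Level 9 falls in the 9 band.
Grid: Level 9 × Category C = 26-33 months.

26-33 months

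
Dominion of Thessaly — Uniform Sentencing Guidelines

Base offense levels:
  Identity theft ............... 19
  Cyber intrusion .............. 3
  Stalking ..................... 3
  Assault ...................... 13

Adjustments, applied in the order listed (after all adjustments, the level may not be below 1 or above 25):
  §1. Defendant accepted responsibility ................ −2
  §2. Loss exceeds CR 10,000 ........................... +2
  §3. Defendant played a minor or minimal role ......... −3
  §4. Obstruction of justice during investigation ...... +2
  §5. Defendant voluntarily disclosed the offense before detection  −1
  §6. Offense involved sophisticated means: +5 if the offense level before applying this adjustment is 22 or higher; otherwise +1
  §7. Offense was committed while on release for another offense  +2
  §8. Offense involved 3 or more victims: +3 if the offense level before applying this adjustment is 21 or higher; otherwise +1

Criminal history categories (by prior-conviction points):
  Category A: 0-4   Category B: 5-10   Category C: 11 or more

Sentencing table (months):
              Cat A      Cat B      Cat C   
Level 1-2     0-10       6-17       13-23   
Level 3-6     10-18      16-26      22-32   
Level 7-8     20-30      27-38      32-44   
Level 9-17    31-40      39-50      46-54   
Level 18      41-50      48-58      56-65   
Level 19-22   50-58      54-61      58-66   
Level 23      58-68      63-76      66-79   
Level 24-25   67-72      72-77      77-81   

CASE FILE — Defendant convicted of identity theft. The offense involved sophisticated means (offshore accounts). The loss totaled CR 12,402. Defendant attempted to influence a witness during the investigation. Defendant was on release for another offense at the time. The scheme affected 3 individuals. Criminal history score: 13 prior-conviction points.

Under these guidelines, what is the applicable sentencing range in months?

Base offense level for identity theft: 19.
§1 does not apply.
§2 applies: 19 + 2 = 21.
§3 does not apply.
§4 applies: 21 + 2 = 23.
§5 does not apply.
§6 applies (level before this adjustment is 23 ≥ 22, so +5): 23 + 5 = 28.
§7 applies: 28 + 2 = 30.
§8 applies (level before this adjustment is 30 ≥ 21, so +3): 30 + 3 = 33.
Level 33 exceeds the maximum of 25; capped at 25.
Final offense level: 25.
Criminal history: 13 prior points → Category C (11+).
Level 25 falls in the 24-25 band.
Grid: Level 24-25 × Category C = 77-81 months.

77-81 months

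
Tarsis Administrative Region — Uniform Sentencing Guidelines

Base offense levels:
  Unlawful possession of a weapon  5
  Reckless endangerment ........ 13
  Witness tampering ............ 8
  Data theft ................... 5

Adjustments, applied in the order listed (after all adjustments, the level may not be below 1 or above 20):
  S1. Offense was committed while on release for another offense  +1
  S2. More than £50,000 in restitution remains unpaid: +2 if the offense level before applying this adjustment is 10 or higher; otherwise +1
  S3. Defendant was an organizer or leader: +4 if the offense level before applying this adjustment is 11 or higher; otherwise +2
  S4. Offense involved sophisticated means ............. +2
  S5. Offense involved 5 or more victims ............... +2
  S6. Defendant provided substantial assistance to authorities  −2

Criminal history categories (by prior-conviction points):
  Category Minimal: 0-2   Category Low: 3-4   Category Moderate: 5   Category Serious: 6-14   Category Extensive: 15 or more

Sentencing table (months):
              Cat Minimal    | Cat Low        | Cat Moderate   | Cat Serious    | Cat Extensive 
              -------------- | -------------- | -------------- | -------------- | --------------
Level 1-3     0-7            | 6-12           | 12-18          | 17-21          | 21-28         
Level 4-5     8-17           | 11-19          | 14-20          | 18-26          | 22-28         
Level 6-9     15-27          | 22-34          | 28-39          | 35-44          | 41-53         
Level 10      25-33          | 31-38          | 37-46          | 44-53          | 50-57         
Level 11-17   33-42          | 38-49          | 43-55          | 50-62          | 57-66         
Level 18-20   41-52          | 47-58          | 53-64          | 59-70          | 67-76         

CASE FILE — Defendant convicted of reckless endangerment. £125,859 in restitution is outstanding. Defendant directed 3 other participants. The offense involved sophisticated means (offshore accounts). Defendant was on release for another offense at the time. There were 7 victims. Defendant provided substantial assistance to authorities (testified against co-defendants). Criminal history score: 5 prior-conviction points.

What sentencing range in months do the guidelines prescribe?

Base offense level for reckless endangerment: 13.
S1 applies: 13 + 1 = 14.
S2 applies (level before this adjustment is 14 ≥ 10, so +2): 14 + 2 = 16.
S3 applies (level before this adjustment is 16 ≥ 11, so +4): 16 + 4 = 20.
S4 applies: 20 + 2 = 22.
S5 applies: 22 + 2 = 24.
S6 applies: 24 − 2 = 22.
Level 22 exceeds the maximum of 20; capped at 20.
Final offense level: 20.
Criminal history: 5 prior points → Category Moderate (5).
Level 20 falls in the 18-20 band.
Grid: Level 18-20 × Category Moderate = 53-64 months.

53-64 months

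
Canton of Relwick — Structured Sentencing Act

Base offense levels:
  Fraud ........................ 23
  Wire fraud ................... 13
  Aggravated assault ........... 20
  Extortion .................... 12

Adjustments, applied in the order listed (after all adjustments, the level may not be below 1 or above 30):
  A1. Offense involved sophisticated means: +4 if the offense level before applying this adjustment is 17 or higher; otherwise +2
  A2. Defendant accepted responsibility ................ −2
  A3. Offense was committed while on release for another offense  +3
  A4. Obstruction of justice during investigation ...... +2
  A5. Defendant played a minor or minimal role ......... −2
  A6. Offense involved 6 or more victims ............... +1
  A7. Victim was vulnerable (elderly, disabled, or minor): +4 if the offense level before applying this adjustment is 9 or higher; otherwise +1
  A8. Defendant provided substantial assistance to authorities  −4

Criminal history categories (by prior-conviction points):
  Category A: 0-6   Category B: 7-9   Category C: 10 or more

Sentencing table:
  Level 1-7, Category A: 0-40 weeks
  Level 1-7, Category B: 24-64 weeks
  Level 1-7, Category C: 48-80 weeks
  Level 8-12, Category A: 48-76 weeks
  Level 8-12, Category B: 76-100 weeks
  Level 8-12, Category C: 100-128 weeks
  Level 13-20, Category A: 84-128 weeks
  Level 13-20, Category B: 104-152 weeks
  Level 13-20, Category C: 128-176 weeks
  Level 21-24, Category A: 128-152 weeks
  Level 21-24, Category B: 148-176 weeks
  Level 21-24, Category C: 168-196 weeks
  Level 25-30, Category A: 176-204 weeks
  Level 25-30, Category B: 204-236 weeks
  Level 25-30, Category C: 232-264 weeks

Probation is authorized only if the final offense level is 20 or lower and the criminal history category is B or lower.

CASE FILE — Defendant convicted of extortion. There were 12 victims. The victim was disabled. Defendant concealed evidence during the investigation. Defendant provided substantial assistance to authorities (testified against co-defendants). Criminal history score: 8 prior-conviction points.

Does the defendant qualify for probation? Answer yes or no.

Base offense level for extortion: 12.
A2 does not apply.
A3 does not apply.
A4 applies: 12 + 2 = 14.
A5 does not apply.
A6 applies: 14 + 1 = 15.
A7 applies (level before this adjustment is 15 ≥ 9, so +4): 15 + 4 = 19.
A8 applies: 19 − 4 = 15.
Final offense level: 15.
Criminal history: 8 prior points → Category B (7-9).
Level 15 falls in the 13-20 band.
Grid: Level 13-20 × Category B = 104-152 weeks.
Probation check: level 15 ≤ 20 and category B ≤ B → eligible.

Yes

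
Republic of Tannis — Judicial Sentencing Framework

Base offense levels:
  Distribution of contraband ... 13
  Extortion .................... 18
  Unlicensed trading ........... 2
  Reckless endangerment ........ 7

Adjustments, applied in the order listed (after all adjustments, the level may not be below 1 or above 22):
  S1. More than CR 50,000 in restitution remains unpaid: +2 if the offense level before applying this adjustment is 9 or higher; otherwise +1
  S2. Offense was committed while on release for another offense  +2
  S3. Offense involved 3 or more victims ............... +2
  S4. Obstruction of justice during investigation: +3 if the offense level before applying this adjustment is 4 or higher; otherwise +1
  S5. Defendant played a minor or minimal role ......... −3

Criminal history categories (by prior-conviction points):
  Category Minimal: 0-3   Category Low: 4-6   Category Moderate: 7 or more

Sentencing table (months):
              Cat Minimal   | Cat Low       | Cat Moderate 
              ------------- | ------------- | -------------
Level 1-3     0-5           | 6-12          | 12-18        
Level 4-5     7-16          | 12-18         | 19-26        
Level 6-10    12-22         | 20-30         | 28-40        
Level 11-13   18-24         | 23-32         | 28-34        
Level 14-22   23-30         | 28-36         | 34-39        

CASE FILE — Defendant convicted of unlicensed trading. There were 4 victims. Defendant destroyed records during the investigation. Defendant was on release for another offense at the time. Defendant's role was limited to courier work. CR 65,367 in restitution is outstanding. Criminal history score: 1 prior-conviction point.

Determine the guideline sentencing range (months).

12-22 months

Base offense level for unlicensed trading: 2.
S1 applies (level before this adjustment is 2 < 9, so +1): 2 + 1 = 3.
S2 applies: 3 + 2 = 5.
S3 applies: 5 + 2 = 7.
S4 applies (level before this adjustment is 7 ≥ 4, so +3): 7 + 3 = 10.
S5 applies: 10 − 3 = 7.
Final offense level: 7.
Criminal history: 1 prior point → Category Minimal (0-3).
Level 7 falls in the 6-10 band.
Grid: Level 6-10 × Category Minimal = 12-22 months.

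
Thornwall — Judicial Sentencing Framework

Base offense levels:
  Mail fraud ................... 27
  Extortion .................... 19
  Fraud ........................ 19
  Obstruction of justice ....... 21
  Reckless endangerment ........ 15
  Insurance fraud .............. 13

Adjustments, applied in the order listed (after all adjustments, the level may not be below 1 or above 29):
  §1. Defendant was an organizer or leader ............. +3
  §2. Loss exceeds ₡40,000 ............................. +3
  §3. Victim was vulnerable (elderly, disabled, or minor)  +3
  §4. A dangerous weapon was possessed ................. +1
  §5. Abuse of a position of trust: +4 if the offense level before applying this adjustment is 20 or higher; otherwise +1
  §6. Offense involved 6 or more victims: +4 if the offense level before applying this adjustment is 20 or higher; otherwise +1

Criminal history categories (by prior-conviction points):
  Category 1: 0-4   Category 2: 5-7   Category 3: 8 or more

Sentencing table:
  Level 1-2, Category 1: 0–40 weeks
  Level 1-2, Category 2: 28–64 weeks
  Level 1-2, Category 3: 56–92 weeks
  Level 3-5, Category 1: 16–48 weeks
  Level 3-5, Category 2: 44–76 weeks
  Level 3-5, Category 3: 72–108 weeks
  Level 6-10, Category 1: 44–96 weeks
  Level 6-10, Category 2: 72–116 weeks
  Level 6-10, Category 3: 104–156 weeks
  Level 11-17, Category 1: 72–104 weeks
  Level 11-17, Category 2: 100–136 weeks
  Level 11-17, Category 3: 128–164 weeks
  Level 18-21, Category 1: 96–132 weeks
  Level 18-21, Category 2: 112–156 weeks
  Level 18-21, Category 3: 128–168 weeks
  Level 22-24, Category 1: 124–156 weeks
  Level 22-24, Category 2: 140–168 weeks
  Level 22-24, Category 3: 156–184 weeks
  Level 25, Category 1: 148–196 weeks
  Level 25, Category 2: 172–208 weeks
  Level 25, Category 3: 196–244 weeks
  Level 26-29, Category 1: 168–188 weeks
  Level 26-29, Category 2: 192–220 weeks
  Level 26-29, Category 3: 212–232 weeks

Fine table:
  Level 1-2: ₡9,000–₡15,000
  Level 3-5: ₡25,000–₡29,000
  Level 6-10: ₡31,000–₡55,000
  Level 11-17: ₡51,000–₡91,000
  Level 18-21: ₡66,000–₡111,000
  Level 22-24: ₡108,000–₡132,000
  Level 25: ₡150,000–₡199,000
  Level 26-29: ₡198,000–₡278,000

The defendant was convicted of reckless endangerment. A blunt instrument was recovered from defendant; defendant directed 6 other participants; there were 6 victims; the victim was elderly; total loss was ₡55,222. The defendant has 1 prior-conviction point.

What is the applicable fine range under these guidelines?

Base offense level for reckless endangerment: 15.
§1 applies: 15 + 3 = 18.
§2 applies: 18 + 3 = 21.
§3 applies: 21 + 3 = 24.
§4 applies: 24 + 1 = 25.
§5 does not apply.
§6 applies (level before this adjustment is 25 ≥ 20, so +4): 25 + 4 = 29.
Final offense level: 29.
Level 29 falls in the 26-29 band.
Fine table: Level 26-29 → ₡198,000–₡278,000.

₡198,000–₡278,000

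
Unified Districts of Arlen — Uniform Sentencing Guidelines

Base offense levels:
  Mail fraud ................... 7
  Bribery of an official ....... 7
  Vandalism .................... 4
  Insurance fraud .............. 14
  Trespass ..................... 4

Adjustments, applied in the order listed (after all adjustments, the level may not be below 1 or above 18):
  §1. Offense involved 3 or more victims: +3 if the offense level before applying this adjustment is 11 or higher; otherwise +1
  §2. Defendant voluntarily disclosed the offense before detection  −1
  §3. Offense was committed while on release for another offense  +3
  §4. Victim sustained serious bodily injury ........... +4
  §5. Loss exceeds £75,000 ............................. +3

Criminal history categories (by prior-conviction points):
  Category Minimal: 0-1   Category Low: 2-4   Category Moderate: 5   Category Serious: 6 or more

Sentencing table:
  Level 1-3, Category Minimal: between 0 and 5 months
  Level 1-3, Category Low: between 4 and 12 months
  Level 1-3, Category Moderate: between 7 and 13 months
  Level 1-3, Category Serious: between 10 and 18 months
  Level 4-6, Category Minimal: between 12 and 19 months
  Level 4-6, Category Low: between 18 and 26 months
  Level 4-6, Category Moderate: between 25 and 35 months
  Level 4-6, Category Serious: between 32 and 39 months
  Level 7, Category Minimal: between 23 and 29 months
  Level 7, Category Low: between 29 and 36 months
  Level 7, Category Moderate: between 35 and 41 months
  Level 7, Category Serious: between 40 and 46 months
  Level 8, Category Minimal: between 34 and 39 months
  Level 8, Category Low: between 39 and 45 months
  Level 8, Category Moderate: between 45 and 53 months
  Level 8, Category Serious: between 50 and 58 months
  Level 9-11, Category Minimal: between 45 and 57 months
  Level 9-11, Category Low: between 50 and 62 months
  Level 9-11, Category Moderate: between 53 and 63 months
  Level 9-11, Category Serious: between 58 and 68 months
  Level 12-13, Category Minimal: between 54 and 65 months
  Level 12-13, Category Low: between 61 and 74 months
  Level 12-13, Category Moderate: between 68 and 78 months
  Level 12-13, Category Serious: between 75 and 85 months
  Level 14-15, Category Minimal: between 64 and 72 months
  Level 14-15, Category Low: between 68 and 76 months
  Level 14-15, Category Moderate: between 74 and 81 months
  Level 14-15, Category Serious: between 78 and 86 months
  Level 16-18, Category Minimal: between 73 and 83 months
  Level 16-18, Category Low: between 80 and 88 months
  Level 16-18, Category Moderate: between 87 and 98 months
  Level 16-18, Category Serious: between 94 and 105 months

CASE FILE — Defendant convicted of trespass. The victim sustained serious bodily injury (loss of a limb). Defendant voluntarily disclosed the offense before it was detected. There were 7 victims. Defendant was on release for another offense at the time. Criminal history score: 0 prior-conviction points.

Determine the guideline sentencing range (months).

Base offense level for trespass: 4.
§1 applies (level before this adjustment is 4 < 11, so +1): 4 + 1 = 5.
§2 applies: 5 − 1 = 4.
§3 applies: 4 + 3 = 7.
§4 applies: 7 + 4 = 11.
Final offense level: 11.
Criminal history: 0 prior points → Category Minimal (0-1).
Level 11 falls in the 9-11 band.
Grid: Level 9-11 × Category Minimal = 45-57 months.

45-57 months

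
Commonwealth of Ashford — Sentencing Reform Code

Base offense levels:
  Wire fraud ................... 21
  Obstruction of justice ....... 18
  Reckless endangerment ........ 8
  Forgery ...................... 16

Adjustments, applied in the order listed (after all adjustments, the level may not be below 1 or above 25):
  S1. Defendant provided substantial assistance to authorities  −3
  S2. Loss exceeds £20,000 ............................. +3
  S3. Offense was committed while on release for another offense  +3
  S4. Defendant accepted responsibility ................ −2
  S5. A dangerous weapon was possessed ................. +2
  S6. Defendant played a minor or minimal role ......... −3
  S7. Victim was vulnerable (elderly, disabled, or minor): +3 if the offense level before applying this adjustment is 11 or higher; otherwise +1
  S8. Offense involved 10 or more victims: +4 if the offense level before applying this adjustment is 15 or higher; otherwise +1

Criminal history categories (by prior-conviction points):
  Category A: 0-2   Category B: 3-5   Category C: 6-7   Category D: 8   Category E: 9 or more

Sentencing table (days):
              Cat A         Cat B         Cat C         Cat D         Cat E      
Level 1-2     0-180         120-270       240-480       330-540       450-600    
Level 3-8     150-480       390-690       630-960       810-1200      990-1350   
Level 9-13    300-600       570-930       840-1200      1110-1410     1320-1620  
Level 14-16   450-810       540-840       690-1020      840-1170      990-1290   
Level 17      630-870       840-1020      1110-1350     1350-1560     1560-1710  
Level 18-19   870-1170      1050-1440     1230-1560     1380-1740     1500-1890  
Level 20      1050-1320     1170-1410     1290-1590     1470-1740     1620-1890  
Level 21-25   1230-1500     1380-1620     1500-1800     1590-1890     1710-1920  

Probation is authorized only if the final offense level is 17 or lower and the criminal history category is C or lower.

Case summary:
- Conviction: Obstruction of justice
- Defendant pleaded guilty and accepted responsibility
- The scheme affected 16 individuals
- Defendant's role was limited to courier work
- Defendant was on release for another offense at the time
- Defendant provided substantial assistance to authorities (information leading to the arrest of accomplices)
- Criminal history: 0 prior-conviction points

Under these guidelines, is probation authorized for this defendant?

Base offense level for obstruction of justice: 18.
S1 applies: 18 − 3 = 15.
S3 applies: 15 + 3 = 18.
S4 applies: 18 − 2 = 16.
S6 applies: 16 − 3 = 13.
S8 applies (level before this adjustment is 13 < 15, so +1): 13 + 1 = 14.
Final offense level: 14.
Criminal history: 0 prior points → Category A (0-2).
Level 14 falls in the 14-16 band.
Grid: Level 14-16 × Category A = 450-810 days.
Probation check: level 14 ≤ 17 and category A ≤ C → eligible.

Yes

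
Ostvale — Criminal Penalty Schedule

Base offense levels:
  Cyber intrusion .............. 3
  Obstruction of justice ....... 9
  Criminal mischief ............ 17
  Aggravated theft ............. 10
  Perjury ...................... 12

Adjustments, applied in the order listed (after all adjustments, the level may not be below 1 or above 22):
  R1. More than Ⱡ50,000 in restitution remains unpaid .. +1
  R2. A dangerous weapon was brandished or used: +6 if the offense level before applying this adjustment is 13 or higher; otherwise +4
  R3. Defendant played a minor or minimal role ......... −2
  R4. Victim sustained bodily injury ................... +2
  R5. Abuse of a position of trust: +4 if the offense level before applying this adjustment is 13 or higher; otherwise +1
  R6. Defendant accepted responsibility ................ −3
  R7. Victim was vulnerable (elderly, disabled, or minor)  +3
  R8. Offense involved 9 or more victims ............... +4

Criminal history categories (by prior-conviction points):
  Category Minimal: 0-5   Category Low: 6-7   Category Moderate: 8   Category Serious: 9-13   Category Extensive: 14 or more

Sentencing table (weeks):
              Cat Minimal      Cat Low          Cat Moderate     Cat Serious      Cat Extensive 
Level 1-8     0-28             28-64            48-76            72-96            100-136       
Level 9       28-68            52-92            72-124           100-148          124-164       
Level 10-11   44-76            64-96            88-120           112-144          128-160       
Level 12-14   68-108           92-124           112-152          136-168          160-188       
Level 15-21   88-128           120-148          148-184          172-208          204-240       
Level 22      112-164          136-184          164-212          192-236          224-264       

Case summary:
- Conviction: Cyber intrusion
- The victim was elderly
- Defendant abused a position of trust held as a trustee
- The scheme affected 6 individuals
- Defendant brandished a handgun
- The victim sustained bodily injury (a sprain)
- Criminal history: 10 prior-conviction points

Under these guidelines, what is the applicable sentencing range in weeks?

Base offense level for cyber intrusion: 3.
R1 does not apply.
R2 applies (level before this adjustment is 3 < 13, so +4): 3 + 4 = 7.
R4 applies: 7 + 2 = 9.
R5 applies (level before this adjustment is 9 < 13, so +1): 9 + 1 = 10.
R6 does not apply.
R7 applies: 10 + 3 = 13.
Final offense level: 13.
Criminal history: 10 prior points → Category Serious (9-13).
Level 13 falls in the 12-14 band.
Grid: Level 12-14 × Category Serious = 136-168 weeks.

136-168 weeks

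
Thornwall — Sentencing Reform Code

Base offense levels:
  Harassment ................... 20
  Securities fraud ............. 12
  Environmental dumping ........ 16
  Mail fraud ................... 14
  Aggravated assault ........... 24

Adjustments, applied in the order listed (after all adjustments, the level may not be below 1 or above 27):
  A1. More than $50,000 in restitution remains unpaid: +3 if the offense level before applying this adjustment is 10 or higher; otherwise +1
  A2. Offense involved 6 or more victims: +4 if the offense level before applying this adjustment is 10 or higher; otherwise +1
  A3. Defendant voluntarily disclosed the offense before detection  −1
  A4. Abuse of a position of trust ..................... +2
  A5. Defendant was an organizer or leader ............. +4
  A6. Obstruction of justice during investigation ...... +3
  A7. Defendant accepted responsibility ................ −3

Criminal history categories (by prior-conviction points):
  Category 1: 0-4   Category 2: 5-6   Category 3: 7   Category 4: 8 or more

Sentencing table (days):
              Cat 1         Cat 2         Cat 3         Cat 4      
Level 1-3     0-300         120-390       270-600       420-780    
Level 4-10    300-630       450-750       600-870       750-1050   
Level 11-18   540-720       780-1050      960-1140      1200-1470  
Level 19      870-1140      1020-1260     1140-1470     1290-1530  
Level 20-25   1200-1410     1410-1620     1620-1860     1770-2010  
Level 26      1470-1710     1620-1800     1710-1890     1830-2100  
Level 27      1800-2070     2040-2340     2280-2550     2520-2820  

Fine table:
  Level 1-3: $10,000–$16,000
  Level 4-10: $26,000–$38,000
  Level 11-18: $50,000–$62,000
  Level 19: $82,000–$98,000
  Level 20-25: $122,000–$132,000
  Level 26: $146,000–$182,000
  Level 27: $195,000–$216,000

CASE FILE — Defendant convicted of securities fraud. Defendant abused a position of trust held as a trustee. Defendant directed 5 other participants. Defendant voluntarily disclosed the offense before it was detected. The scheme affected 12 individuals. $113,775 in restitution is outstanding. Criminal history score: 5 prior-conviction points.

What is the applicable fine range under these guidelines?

$122,000–$132,000

Base offense level for securities fraud: 12.
A1 applies (level before this adjustment is 12 ≥ 10, so +3): 12 + 3 = 15.
A2 applies (level before this adjustment is 15 ≥ 10, so +4): 15 + 4 = 19.
A3 applies: 19 − 1 = 18.
A4 applies: 18 + 2 = 20.
A5 applies: 20 + 4 = 24.
A6 does not apply.
Final offense level: 24.
Level 24 falls in the 20-25 band.
Fine table: Level 20-25 → $122,000–$132,000.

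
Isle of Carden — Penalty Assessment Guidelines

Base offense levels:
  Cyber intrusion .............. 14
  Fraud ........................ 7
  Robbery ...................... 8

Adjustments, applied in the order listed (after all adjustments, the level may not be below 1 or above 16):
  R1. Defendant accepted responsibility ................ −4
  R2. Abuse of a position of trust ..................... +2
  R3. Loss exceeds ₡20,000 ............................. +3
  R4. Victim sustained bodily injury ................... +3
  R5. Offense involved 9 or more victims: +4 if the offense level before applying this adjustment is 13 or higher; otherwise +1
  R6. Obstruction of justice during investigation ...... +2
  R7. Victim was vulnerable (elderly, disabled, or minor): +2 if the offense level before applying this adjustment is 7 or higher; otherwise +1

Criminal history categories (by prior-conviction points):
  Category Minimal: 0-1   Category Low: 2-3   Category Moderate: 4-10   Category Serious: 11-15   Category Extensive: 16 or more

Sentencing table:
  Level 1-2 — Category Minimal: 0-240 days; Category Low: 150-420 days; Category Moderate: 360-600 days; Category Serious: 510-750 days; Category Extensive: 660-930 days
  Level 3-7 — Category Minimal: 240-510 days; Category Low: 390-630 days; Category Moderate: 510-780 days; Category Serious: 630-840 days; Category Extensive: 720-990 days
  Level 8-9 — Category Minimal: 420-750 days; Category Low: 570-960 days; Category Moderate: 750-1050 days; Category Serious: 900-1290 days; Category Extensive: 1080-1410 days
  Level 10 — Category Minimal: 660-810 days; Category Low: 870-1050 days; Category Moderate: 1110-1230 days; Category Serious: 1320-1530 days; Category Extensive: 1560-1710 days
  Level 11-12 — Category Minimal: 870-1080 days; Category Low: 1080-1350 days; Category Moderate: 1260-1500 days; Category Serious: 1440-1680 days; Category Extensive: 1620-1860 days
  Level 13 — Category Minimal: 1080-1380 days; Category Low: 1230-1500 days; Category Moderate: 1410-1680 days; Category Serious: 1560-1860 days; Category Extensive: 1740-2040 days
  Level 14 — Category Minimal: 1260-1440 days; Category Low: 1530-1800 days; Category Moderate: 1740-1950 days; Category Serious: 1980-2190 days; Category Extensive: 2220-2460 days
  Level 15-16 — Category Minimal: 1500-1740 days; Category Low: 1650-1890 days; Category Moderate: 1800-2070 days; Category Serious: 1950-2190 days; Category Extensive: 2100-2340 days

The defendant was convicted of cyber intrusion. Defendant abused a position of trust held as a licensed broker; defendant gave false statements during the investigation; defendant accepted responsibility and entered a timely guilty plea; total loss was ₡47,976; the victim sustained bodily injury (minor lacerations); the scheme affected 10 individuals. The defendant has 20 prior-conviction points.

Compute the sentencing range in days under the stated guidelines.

2100-2340 days

Base offense level for cyber intrusion: 14.
R1 applies: 14 − 4 = 10.
R2 applies: 10 + 2 = 12.
R3 applies: 12 + 3 = 15.
R4 applies: 15 + 3 = 18.
R5 applies (level before this adjustment is 18 ≥ 13, so +4): 18 + 4 = 22.
R6 applies: 22 + 2 = 24.
R7 does not apply.
Level 24 exceeds the maximum of 16; capped at 16.
Final offense level: 16.
Criminal history: 20 prior points → Category Extensive (16+).
Level 16 falls in the 15-16 band.
Grid: Level 15-16 × Category Extensive = 2100-2340 days.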